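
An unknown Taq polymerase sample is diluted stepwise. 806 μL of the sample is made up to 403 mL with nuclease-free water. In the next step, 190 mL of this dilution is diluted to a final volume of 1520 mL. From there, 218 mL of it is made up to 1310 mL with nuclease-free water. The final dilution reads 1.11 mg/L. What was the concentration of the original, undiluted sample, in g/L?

Overall dilution factor = 500 × 8 × 6.009 = 2.40 × 10⁴.
Original = 1.11 mg/L × 2.40 × 10⁴ = 2.67 × 10⁴ mg/L = 26.7 g/L.

26.7 g/L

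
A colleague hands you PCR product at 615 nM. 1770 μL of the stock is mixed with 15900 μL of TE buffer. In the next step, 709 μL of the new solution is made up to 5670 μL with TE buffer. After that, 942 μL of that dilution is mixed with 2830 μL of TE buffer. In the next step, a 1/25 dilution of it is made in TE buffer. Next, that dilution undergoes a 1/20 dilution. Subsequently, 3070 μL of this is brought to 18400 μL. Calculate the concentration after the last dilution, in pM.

Overall dilution factor = 9.983 × 7.997 × 4.004 × 25 × 20 × 5.993 = 9.58 × 10⁵.
615 nM / 9.58 × 10⁵ = 6.42 × 10⁻⁴ nM = 0.642 pM.

0.642 pM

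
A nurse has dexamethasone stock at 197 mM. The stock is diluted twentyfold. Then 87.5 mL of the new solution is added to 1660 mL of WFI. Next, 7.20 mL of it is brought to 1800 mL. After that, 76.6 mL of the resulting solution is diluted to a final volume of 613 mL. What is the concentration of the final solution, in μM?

Overall dilution factor = 20 × 19.97 × 250 × 8.003 = 7.99 × 10⁵.
197 mM / 7.99 × 10⁵ = 2.47 × 10⁻⁴ mM = 0.247 μM.

0.247 μM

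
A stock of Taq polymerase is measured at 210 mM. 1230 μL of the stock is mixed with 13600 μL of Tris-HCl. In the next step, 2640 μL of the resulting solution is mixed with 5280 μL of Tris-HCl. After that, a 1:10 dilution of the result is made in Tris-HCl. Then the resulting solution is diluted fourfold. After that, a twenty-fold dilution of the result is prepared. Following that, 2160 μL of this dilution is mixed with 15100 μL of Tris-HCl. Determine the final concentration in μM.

Overall dilution factor = 12.06 × 3 × 10 × 4 × 20 × 7.991 = 2.31 × 10⁵.
210 mM / 2.31 × 10⁵ = 9.08 × 10⁻⁴ mM = 0.908 μM.

0.908 μM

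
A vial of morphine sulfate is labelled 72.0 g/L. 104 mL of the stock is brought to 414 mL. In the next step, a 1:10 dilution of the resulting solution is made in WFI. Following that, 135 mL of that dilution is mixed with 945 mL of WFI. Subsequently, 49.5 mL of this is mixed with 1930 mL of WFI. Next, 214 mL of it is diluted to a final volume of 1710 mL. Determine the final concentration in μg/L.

Overall dilution factor = 3.981 × 10 × 8 × 39.99 × 7.991 = 1.02 × 10⁵.
72.0 g/L / 1.02 × 10⁵ = 7.08 × 10⁻⁴ g/L = 708 μg/L.

708 μg/L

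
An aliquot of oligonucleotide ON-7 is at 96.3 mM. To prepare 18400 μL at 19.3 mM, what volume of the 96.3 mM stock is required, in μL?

3690 μL

V₁ = C₂V₂/C₁ = 19.3 × 18400 / 96.3 = 3688 μL.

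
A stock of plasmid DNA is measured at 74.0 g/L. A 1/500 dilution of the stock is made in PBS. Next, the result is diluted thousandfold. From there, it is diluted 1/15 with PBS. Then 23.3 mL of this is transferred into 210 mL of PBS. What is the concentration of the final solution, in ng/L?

985 ng/L

Overall dilution factor = 500 × 1000 × 15 × 10.01 = 7.51 × 10⁷.
74.0 g/L / 7.51 × 10⁷ = 9.85 × 10⁻⁷ g/L = 985 ng/L.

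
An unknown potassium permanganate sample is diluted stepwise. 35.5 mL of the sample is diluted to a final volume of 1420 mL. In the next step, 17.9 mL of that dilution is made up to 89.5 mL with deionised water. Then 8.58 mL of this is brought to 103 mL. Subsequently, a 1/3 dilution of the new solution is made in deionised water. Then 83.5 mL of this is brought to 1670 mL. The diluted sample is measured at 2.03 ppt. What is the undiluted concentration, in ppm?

Overall dilution factor = 40 × 5 × 12.00 × 3 × 20 = 1.44 × 10⁵.
Original = 2.03 ppt × 1.44 × 10⁵ = 2.92 × 10⁵ ppt = 0.292 ppm.

0.292 ppm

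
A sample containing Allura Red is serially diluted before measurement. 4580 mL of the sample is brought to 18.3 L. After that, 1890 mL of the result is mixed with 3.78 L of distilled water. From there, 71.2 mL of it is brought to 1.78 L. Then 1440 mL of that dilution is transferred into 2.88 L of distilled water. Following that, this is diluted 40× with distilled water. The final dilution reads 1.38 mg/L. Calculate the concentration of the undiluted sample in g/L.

Overall dilution factor = 3.996 × 3 × 25 × 3 × 40 = 3.60 × 10⁴.
Original = 1.38 mg/L × 3.60 × 10⁴ = 4.96 × 10⁴ mg/L = 49.6 g/L.

49.6 g/L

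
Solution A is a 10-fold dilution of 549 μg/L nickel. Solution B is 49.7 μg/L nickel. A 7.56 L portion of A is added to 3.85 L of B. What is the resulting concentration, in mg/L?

C_A = 549 μg/L / 10 = 54.9 μg/L.
C_mix = (C_A·V_A + C_B·V_B)/(V_A + V_B) = (54.9×7.56 + 49.7×3.85) / 11.41 = 53.1 μg/L = 0.0531 mg/L.

0.0531 mg/L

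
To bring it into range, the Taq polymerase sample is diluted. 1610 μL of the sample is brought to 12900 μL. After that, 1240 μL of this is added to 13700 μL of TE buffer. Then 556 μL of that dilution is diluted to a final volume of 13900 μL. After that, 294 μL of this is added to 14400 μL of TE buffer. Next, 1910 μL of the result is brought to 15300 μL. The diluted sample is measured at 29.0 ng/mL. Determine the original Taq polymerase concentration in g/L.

Overall dilution factor = 8.012 × 12.05 × 25 × 49.98 × 8.010 = 9.66 × 10⁵.
Original = 29.0 ng/mL × 9.66 × 10⁵ = 2.80 × 10⁷ ng/mL = 28.0 g/L.

28.0 g/L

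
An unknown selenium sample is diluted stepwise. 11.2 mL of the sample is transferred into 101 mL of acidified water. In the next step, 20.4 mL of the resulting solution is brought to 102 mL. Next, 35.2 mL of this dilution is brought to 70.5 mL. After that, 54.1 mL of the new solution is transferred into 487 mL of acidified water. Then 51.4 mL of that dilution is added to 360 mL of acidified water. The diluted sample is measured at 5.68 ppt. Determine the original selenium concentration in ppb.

Overall dilution factor = 10.02 × 5 × 2.003 × 10.00 × 8.004 = 8031.
Original = 5.68 ppt × 8031 = 4.56 × 10⁴ ppt = 45.6 ppb.

45.6 ppb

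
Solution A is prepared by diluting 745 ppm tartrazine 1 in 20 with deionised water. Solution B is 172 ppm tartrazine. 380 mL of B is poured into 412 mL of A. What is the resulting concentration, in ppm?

C_A = 745 ppm / 20 = 37.2 ppm.
C_mix = (C_A·V_A + C_B·V_B)/(V_A + V_B) = (37.2×412 + 172×380) / 792.0 = 102 ppm.

102 ppm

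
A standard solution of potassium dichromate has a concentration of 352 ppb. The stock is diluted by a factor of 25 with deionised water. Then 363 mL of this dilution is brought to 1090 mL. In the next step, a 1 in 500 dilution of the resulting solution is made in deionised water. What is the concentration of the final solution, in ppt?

9.38 ppt

Overall dilution factor = 25 × 3.003 × 500 = 3.75 × 10⁴.
352 ppb / 3.75 × 10⁴ = 9.38 × 10⁻³ ppb = 9.38 ppt.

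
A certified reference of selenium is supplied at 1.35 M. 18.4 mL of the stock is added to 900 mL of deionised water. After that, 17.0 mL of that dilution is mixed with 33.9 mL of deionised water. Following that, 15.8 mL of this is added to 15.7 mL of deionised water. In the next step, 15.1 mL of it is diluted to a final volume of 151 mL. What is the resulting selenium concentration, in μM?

Overall dilution factor = 49.91 × 2.994 × 1.994 × 10 = 2979.
1.35 M / 2979 = 4.53 × 10⁻⁴ M = 453 μM.

453 μM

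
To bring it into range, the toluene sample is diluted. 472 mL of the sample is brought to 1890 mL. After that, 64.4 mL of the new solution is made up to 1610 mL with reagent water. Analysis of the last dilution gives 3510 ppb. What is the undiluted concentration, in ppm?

Overall dilution factor = 4.004 × 25 = 100.
Original = 3510 ppb × 100 = 3.51 × 10⁵ ppb = 351 ppm.

351 ppm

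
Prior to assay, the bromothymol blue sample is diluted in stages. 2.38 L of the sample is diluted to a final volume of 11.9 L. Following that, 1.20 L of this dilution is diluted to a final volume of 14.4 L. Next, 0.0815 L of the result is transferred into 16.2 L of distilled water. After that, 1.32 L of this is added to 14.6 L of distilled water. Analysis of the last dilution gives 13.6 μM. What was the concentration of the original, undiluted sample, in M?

1.97 M

Overall dilution factor = 5 × 12 × 199.8 × 12.06 = 1.45 × 10⁵.
Original = 13.6 μM × 1.45 × 10⁵ = 1.97 × 10⁶ μM = 1.97 M.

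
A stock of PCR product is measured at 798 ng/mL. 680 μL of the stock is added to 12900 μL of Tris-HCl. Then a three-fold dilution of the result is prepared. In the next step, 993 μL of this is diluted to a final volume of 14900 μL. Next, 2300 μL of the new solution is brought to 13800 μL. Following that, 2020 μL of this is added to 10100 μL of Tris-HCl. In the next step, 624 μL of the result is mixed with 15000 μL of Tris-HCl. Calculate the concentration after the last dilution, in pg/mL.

0.985 pg/mL

Overall dilution factor = 19.97 × 3 × 15.01 × 6 × 6 × 25.04 = 8.10 × 10⁵.
798 ng/mL / 8.10 × 10⁵ = 9.85 × 10⁻⁴ ng/mL = 0.985 pg/mL.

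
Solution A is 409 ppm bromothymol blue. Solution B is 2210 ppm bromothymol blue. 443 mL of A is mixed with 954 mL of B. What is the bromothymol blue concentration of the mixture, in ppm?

C_mix = (C_A·V_A + C_B·V_B)/(V_A + V_B) = (409×443 + 2210×954) / 1397 = 1639 ppm.

1640 ppm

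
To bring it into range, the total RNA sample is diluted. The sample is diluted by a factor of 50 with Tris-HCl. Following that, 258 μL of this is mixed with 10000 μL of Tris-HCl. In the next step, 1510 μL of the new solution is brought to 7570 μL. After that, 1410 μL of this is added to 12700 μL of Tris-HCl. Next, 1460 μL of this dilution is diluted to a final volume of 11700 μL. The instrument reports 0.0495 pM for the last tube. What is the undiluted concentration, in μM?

0.0396 μM

Overall dilution factor = 50 × 39.76 × 5.013 × 10.01 × 8.014 = 7.99 × 10⁵.
Original = 0.0495 pM × 7.99 × 10⁵ = 3.96 × 10⁴ pM = 0.0396 μM.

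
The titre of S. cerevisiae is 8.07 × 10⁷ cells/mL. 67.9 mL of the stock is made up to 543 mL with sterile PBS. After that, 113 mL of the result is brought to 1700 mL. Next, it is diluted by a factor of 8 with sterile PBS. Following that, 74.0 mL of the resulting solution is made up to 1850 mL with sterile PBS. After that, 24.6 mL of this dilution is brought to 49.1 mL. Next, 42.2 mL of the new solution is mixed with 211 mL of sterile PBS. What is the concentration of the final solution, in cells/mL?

Overall dilution factor = 7.997 × 15.04 × 8 × 25 × 1.996 × 6 = 2.88 × 10⁵.
8.07 × 10⁷ cells/mL / 2.88 × 10⁵ = 280 cells/mL.

280 cells/mL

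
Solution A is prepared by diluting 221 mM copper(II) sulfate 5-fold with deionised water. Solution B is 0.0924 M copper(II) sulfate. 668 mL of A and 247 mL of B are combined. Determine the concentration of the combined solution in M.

C_A = 221 mM / 5 = 44.2 mM.
C_B = 0.0924 M = 92.4 mM.
C_mix = (C_A·V_A + C_B·V_B)/(V_A + V_B) = (44.2×668 + 92.4×247) / 915.0 = 57.2 mM = 0.0572 M.

0.0572 M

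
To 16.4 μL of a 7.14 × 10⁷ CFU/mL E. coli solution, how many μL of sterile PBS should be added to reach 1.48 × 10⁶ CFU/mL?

775 μL

V₂ = C₁V₁/C₂ = 7.14 × 10⁷ × 16.4 / 1.48 × 10⁶ = 791 μL.
Diluent to add = V₂ − V₁ = 791 − 16.4 = 775 μL.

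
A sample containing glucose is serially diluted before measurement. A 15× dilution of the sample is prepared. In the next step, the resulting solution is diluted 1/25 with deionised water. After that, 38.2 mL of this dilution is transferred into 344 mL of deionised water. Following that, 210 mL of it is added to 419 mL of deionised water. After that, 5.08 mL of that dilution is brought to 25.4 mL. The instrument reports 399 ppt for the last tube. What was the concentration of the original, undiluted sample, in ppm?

Overall dilution factor = 15 × 25 × 10.01 × 2.995 × 5 = 5.62 × 10⁴.
Original = 399 ppt × 5.62 × 10⁴ = 2.24 × 10⁷ ppt = 22.4 ppm.

22.4 ppm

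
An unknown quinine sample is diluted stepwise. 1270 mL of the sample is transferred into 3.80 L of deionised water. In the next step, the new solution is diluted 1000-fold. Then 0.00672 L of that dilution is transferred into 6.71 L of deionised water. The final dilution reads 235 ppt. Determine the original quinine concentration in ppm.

Overall dilution factor = 3.992 × 1000 × 999.5 = 3.99 × 10⁶.
Original = 235 ppt × 3.99 × 10⁶ = 9.38 × 10⁸ ppt = 938 ppm.

938 ppm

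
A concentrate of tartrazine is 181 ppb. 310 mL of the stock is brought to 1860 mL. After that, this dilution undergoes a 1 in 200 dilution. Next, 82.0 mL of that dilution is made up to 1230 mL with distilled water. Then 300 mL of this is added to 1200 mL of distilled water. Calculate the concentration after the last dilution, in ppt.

Overall dilution factor = 6 × 200 × 15 × 5 = 9.00 × 10⁴.
181 ppb / 9.00 × 10⁴ = 2.01 × 10⁻³ ppb = 2.01 ppt.

2.01 ppt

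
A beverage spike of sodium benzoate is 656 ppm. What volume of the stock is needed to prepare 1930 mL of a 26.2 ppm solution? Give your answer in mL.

V₁ = C₂V₂/C₁ = 26.2 × 1930 / 656 = 77.1 mL.

77.1 mL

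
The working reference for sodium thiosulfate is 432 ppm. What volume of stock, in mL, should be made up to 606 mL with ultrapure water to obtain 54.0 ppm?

75.8 mL

V₁ = C₂V₂/C₁ = 54.0 × 606 / 432 = 75.8 mL.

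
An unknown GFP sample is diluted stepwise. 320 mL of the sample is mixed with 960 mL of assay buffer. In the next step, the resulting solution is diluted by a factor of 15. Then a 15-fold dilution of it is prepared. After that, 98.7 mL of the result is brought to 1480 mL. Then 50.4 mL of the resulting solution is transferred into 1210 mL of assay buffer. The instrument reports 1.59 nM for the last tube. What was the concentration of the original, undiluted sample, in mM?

0.537 mM

Overall dilution factor = 4 × 15 × 15 × 14.99 × 25.01 = 3.37 × 10⁵.
Original = 1.59 nM × 3.37 × 10⁵ = 5.37 × 10⁵ nM = 0.537 mM.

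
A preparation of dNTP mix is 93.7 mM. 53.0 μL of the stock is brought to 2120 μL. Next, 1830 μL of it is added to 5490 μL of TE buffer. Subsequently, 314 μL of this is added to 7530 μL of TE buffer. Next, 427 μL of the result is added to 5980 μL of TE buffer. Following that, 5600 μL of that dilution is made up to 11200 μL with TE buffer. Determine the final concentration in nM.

781 nM

Overall dilution factor = 40 × 4 × 24.98 × 15.00 × 2 = 1.20 × 10⁵.
93.7 mM / 1.20 × 10⁵ = 7.81 × 10⁻⁴ mM = 781 nM.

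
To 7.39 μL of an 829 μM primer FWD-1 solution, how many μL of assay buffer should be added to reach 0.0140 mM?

430 μL

0.0140 mM = 14.0 μM.
V₂ = C₁V₁/C₂ = 829 × 7.39 / 14.0 = 438 μL.
Diluent to add = V₂ − V₁ = 438 − 7.39 = 430 μL.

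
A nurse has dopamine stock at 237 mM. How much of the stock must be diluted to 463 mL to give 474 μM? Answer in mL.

0.926 mL

474 μM = 0.474 mM.
V₁ = C₂V₂/C₁ = 0.474 × 463 / 237 = 0.926 mL.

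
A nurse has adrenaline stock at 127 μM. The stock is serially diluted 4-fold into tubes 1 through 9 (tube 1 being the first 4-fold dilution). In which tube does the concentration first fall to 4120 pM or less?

tube 8

Tube n has concentration 127 μM / 4ⁿ.
Need 4ⁿ ≥ 127 μM / 4120 pM = 3.08 × 10⁴, so n ≥ 7.46.
First such tube: n = 8.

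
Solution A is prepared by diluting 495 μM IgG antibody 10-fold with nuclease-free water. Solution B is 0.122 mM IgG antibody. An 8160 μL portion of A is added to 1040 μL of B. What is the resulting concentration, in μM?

57.7 μM

C_A = 495 μM / 10 = 49.5 μM.
C_B = 0.122 mM = 122 μM.
C_mix = (C_A·V_A + C_B·V_B)/(V_A + V_B) = (49.5×8160 + 122×1040) / 9200 = 57.7 μM.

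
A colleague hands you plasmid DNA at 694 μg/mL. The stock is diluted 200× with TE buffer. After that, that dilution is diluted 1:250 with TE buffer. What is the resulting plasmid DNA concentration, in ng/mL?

13.9 ng/mL

Overall dilution factor = 200 × 250 = 5.00 × 10⁴.
694 μg/mL / 5.00 × 10⁴ = 0.0139 μg/mL = 13.9 ng/mL.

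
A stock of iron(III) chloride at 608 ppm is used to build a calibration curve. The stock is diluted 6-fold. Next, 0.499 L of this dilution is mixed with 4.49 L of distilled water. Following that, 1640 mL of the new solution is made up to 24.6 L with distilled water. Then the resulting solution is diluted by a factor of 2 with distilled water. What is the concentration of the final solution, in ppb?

Overall dilution factor = 6 × 9.998 × 15 × 2 = 1800.
608 ppm / 1800 = 0.338 ppm = 338 ppb.

338 ppb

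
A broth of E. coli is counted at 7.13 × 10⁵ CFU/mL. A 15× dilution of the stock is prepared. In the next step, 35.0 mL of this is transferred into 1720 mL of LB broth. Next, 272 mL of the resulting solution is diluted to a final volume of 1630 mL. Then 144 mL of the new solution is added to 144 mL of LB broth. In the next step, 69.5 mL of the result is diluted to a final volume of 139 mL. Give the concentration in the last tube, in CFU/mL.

39.5 CFU/mL

Overall dilution factor = 15 × 50.14 × 5.993 × 2 × 2 = 1.80 × 10⁴.
7.13 × 10⁵ CFU/mL / 1.80 × 10⁴ = 39.5 CFU/mL.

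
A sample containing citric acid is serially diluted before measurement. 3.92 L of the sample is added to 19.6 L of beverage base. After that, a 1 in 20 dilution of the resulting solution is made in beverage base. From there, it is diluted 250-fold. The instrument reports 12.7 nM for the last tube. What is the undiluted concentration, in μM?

381 μM

Overall dilution factor = 6 × 20 × 250 = 3.00 × 10⁴.
Original = 12.7 nM × 3.00 × 10⁴ = 3.81 × 10⁵ nM = 381 μM.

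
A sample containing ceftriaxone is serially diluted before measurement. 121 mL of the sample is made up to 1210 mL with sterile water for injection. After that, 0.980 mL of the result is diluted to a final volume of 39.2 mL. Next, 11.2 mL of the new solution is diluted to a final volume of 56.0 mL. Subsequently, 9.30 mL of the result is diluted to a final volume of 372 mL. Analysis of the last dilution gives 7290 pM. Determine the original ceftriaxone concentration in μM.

Overall dilution factor = 10 × 40 × 5 × 40 = 8.00 × 10⁴.
Original = 7290 pM × 8.00 × 10⁴ = 5.83 × 10⁸ pM = 583 μM.

583 μM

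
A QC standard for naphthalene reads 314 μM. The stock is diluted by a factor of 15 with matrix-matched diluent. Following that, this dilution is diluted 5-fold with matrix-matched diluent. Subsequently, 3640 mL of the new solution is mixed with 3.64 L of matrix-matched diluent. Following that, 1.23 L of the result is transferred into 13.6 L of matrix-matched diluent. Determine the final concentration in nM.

174 nM

Overall dilution factor = 15 × 5 × 2 × 12.06 = 1809.
314 μM / 1809 = 0.174 μM = 174 nM.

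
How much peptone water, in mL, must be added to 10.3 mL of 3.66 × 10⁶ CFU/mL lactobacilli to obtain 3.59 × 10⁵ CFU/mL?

V₂ = C₁V₁/C₂ = 3.66 × 10⁶ × 10.3 / 3.59 × 10⁵ = 105 mL.
Diluent to add = V₂ − V₁ = 105 − 10.3 = 94.7 mL.

94.7 mL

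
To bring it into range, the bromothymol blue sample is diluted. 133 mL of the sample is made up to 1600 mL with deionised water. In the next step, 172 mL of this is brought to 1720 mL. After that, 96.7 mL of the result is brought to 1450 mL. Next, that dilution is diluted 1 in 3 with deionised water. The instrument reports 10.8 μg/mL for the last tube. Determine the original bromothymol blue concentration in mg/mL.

Overall dilution factor = 12.03 × 10 × 14.99 × 3 = 5412.
Original = 10.8 μg/mL × 5412 = 5.84 × 10⁴ μg/mL = 58.4 mg/mL.

58.4 mg/mL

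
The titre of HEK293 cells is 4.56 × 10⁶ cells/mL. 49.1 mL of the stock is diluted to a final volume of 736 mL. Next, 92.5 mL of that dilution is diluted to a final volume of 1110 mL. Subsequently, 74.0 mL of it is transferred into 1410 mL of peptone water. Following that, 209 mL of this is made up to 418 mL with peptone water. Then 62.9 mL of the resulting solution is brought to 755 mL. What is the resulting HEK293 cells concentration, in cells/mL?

52.7 cells/mL

Overall dilution factor = 14.99 × 12 × 20.05 × 2 × 12.00 = 8.66 × 10⁴.
4.56 × 10⁶ cells/mL / 8.66 × 10⁴ = 52.7 cells/mL.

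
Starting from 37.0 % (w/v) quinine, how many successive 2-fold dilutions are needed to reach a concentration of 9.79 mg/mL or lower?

Need 2ⁿ ≥ 37.8, so n ≥ log(37.8)/log(2) = 5.24.
Minimum whole steps: n = 6.

6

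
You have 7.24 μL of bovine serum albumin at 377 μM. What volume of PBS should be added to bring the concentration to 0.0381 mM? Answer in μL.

0.0381 mM = 38.1 μM.
V₂ = C₁V₁/C₂ = 377 × 7.24 / 38.1 = 71.6 μL.
Diluent to add = V₂ − V₁ = 71.6 − 7.24 = 64.4 μL.

64.4 μL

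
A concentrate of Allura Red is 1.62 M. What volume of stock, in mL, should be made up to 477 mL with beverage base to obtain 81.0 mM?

23.8 mL

81.0 mM = 0.0810 M.
V₁ = C₂V₂/C₁ = 0.0810 × 477 / 1.62 = 23.8 mL.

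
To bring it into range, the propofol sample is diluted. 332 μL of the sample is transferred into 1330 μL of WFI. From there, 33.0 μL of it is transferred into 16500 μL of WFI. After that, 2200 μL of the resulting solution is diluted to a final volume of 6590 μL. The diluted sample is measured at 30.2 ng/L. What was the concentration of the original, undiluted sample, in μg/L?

227 μg/L

Overall dilution factor = 5.006 × 501 × 2.995 = 7513.
Original = 30.2 ng/L × 7513 = 2.27 × 10⁵ ng/L = 227 μg/L.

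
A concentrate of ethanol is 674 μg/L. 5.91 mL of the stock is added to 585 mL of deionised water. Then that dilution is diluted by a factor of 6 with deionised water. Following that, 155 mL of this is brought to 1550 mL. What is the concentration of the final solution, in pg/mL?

Overall dilution factor = 99.98 × 6 × 10 = 5999.
674 μg/L / 5999 = 0.112 μg/L = 112 pg/mL.

112 pg/mL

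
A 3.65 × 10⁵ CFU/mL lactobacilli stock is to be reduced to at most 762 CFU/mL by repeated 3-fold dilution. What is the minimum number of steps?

6

Need 3ⁿ ≥ 479, so n ≥ log(479)/log(3) = 5.62.
Minimum whole steps: n = 6.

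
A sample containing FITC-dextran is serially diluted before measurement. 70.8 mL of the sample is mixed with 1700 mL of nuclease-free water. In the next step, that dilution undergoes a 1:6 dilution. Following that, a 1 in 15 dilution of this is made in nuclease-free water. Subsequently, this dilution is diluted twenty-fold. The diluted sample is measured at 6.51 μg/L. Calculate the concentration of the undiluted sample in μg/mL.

Overall dilution factor = 25.01 × 6 × 15 × 20 = 4.50 × 10⁴.
Original = 6.51 μg/L × 4.50 × 10⁴ = 2.93 × 10⁵ μg/L = 293 μg/mL.

293 μg/mL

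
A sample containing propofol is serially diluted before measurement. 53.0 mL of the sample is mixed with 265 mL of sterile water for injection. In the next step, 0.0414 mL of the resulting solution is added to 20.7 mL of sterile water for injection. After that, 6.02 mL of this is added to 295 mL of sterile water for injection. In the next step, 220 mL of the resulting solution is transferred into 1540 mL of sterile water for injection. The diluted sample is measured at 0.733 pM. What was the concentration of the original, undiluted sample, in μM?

0.881 μM

Overall dilution factor = 6 × 501 × 50.00 × 8 = 1.20 × 10⁶.
Original = 0.733 pM × 1.20 × 10⁶ = 8.81 × 10⁵ pM = 0.881 μM.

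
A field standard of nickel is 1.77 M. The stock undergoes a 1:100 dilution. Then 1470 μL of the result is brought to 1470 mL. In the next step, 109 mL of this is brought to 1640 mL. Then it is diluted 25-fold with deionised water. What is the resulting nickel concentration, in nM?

47.1 nM

Overall dilution factor = 100 × 1000 × 15.05 × 25 = 3.76 × 10⁷.
1.77 M / 3.76 × 10⁷ = 4.71 × 10⁻⁸ M = 47.1 nM.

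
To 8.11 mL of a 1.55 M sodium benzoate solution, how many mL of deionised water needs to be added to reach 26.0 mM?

475 mL

26.0 mM = 0.0260 M.
V₂ = C₁V₁/C₂ = 1.55 × 8.11 / 0.0260 = 483 mL.
Diluent to add = V₂ − V₁ = 483 − 8.11 = 475 mL.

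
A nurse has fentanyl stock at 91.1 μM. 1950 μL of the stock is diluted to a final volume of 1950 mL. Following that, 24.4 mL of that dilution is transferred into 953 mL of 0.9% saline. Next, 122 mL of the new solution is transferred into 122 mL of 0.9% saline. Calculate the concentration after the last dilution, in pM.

Overall dilution factor = 1000 × 40.06 × 2 = 8.01 × 10⁴.
91.1 μM / 8.01 × 10⁴ = 1.14 × 10⁻³ μM = 1140 pM.

1140 pM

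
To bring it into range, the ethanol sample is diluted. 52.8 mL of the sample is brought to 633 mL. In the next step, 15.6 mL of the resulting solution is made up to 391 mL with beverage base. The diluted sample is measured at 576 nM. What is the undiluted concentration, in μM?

173 μM

Overall dilution factor = 11.99 × 25.06 = 300.
Original = 576 nM × 300 = 1.73 × 10⁵ nM = 173 μM.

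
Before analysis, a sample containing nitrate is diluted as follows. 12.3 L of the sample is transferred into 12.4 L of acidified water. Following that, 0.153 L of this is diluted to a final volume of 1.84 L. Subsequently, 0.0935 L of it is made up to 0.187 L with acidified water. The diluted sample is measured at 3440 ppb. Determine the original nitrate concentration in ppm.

Overall dilution factor = 2.008 × 12.03 × 2 = 48.3.
Original = 3440 ppb × 48.3 = 1.66 × 10⁵ ppb = 166 ppm.

166 ppm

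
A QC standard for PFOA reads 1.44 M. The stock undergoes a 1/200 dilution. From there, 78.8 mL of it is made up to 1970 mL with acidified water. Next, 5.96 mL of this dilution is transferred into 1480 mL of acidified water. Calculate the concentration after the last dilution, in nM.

Overall dilution factor = 200 × 25 × 249.3 = 1.25 × 10⁶.
1.44 M / 1.25 × 10⁶ = 1.16 × 10⁻⁶ M = 1160 nM.

1160 nM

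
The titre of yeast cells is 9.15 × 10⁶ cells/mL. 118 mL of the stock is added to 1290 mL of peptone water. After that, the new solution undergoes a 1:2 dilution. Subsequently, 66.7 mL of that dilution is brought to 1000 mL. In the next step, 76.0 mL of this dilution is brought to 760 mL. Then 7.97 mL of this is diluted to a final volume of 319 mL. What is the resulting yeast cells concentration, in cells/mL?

63.9 cells/mL

Overall dilution factor = 11.93 × 2 × 14.99 × 10 × 40.03 = 1.43 × 10⁵.
9.15 × 10⁶ cells/mL / 1.43 × 10⁵ = 63.9 cells/mL.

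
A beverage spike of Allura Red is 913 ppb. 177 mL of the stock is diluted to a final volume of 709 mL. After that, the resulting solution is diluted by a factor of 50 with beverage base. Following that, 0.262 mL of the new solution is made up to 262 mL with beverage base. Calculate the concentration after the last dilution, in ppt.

Overall dilution factor = 4.006 × 50 × 1000 = 2.00 × 10⁵.
913 ppb / 2.00 × 10⁵ = 4.56 × 10⁻³ ppb = 4.56 ppt.

4.56 ppt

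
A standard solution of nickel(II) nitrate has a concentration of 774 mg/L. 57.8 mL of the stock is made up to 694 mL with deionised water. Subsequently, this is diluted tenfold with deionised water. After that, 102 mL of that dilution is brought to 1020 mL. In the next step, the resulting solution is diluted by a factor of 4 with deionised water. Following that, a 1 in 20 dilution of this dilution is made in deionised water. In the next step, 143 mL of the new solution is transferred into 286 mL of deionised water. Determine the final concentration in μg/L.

Overall dilution factor = 12.01 × 10 × 10 × 4 × 20 × 3 = 2.88 × 10⁵.
774 mg/L / 2.88 × 10⁵ = 2.69 × 10⁻³ mg/L = 2.69 μg/L.

2.69 μg/L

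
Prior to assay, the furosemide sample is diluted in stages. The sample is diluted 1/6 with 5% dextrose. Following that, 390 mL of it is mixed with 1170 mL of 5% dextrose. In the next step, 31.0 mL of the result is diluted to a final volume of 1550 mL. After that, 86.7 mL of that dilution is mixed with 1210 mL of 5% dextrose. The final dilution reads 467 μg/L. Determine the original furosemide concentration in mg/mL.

8.38 mg/mL

Overall dilution factor = 6 × 4 × 50 × 14.96 = 1.79 × 10⁴.
Original = 467 μg/L × 1.79 × 10⁴ = 8.38 × 10⁶ μg/L = 8.38 mg/mL.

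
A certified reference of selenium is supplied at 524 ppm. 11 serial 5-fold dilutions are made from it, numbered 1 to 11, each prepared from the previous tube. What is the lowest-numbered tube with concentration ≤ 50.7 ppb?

Tube n has concentration 524 ppm / 5ⁿ.
Need 5ⁿ ≥ 524 ppm / 50.7 ppb = 1.03 × 10⁴, so n ≥ 5.74.
First such tube: n = 6.

tube 6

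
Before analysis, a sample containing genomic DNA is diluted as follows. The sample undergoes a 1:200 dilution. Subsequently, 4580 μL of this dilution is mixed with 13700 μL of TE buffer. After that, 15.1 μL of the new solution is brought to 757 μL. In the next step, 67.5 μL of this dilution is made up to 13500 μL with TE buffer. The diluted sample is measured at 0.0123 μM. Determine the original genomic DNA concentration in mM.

98.4 mM

Overall dilution factor = 200 × 3.991 × 50.13 × 200 = 8.00 × 10⁶.
Original = 0.0123 μM × 8.00 × 10⁶ = 9.84 × 10⁴ μM = 98.4 mM.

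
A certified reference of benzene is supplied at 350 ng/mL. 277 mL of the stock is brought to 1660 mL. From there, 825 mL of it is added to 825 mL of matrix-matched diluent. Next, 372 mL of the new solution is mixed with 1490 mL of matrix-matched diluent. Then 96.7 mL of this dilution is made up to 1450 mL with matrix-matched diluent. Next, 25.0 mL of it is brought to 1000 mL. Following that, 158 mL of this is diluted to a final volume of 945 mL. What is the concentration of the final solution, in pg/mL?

Overall dilution factor = 5.993 × 2 × 5.005 × 14.99 × 40 × 5.981 = 2.15 × 10⁵.
350 ng/mL / 2.15 × 10⁵ = 1.63 × 10⁻³ ng/mL = 1.63 pg/mL.

1.63 pg/mL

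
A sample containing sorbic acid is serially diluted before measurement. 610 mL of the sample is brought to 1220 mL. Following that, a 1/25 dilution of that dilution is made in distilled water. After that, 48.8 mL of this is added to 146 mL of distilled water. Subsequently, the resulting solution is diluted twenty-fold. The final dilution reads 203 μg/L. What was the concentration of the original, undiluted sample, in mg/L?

Overall dilution factor = 2 × 25 × 3.992 × 20 = 3992.
Original = 203 μg/L × 3992 = 8.10 × 10⁵ μg/L = 810 mg/L.

810 mg/L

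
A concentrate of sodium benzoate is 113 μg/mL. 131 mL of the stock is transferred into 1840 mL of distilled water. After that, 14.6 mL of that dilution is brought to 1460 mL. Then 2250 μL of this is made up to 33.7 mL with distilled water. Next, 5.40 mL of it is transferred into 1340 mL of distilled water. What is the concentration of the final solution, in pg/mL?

20.1 pg/mL

Overall dilution factor = 15.05 × 100 × 14.98 × 249.1 = 5.61 × 10⁶.
113 μg/mL / 5.61 × 10⁶ = 2.01 × 10⁻⁵ μg/mL = 20.1 pg/mL.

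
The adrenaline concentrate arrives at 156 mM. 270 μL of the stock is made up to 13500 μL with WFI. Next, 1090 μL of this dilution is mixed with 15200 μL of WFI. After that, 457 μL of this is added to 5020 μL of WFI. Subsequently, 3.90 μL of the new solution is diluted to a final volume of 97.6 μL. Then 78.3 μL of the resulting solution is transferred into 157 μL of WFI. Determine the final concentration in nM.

232 nM

Overall dilution factor = 50 × 14.94 × 11.98 × 25.03 × 3.005 = 6.73 × 10⁵.
156 mM / 6.73 × 10⁵ = 2.32 × 10⁻⁴ mM = 232 nM.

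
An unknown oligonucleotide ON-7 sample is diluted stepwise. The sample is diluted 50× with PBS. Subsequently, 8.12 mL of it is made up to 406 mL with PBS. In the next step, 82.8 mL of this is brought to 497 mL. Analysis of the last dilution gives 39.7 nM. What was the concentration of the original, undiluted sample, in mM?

0.596 mM

Overall dilution factor = 50 × 50 × 6.002 = 1.50 × 10⁴.
Original = 39.7 nM × 1.50 × 10⁴ = 5.96 × 10⁵ nM = 0.596 mM.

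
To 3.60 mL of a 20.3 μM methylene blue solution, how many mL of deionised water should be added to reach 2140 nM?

30.5 mL

2140 nM = 2.14 μM.
V₂ = C₁V₁/C₂ = 20.3 × 3.60 / 2.14 = 34.1 mL.
Diluent to add = V₂ − V₁ = 34.1 − 3.60 = 30.5 mL.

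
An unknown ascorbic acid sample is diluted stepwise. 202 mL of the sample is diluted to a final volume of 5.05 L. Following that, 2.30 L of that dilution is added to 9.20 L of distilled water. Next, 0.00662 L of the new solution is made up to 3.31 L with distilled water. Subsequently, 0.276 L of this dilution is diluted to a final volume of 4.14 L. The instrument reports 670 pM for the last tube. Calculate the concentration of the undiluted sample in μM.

Overall dilution factor = 25 × 5 × 500 × 15 = 9.37 × 10⁵.
Original = 670 pM × 9.37 × 10⁵ = 6.28 × 10⁸ pM = 628 μM.

628 μM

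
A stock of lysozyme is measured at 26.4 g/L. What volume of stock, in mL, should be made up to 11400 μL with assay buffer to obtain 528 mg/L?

528 mg/L = 0.528 g/L.
V₁ = C₂V₂/C₁ = 0.528 × 11400 / 26.4 = 228 μL = 0.228 mL.

0.228 mL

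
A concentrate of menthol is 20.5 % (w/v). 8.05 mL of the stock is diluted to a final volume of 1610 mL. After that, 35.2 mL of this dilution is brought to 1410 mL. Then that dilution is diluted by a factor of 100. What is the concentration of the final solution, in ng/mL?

Overall dilution factor = 200 × 40.06 × 100 = 8.01 × 10⁵.
20.5 % (w/v) / 8.01 × 10⁵ = 2.56 × 10⁻⁵ % (w/v) = 256 ng/mL.

256 ng/mL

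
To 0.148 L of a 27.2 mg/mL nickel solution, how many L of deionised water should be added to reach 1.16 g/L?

3.32 L

1.16 g/L = 1.16 mg/mL.
V₂ = C₁V₁/C₂ = 27.2 × 0.148 / 1.16 = 3.47 L.
Diluent to add = V₂ − V₁ = 3.47 − 0.148 = 3.32 L.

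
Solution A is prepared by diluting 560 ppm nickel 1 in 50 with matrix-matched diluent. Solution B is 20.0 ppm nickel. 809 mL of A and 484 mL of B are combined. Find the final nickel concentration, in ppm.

14.5 ppm

C_A = 560 ppm / 50 = 11.2 ppm.
C_mix = (C_A·V_A + C_B·V_B)/(V_A + V_B) = (11.2×809 + 20.0×484) / 1293 = 14.5 ppm.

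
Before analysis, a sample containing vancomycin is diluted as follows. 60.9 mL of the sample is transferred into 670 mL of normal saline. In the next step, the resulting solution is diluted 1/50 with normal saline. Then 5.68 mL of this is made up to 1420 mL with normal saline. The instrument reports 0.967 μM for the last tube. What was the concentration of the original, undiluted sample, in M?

Overall dilution factor = 12.00 × 50 × 250 = 1.50 × 10⁵.
Original = 0.967 μM × 1.50 × 10⁵ = 1.45 × 10⁵ μM = 0.145 M.

0.145 M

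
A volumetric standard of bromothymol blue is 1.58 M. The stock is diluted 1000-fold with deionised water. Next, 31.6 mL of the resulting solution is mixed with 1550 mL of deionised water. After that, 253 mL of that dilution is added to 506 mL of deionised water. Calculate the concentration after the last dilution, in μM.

10.5 μM

Overall dilution factor = 1000 × 50.05 × 3 = 1.50 × 10⁵.
1.58 M / 1.50 × 10⁵ = 1.05 × 10⁻⁵ M = 10.5 μM.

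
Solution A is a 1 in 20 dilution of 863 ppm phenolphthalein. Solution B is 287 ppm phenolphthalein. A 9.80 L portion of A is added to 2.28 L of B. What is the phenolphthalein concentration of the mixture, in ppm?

C_A = 863 ppm / 20 = 43.1 ppm.
C_mix = (C_A·V_A + C_B·V_B)/(V_A + V_B) = (43.1×9.80 + 287×2.28) / 12.08 = 89.2 ppm.

89.2 ppm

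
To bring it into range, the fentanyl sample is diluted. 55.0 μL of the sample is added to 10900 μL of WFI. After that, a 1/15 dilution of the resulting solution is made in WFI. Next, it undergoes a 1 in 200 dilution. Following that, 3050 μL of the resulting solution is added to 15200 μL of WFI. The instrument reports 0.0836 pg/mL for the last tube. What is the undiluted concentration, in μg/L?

Overall dilution factor = 199.2 × 15 × 200 × 5.984 = 3.58 × 10⁶.
Original = 0.0836 pg/mL × 3.58 × 10⁶ = 2.99 × 10⁵ pg/mL = 299 μg/L.

299 μg/L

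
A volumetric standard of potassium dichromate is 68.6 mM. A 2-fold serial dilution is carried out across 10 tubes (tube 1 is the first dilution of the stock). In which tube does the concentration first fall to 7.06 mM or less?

Tube n has concentration 68.6 mM / 2ⁿ.
Need 2ⁿ ≥ 68.6 mM / 7.06 mM = 9.72, so n ≥ 3.28.
First such tube: n = 4.

tube 4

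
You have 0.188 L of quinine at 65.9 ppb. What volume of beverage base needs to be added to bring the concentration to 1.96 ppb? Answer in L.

V₂ = C₁V₁/C₂ = 65.9 × 0.188 / 1.96 = 6.32 L.
Diluent to add = V₂ − V₁ = 6.32 − 0.188 = 6.13 L.

6.13 L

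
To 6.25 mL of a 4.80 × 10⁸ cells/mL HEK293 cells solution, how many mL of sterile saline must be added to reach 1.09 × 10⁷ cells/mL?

269 mL

V₂ = C₁V₁/C₂ = 4.80 × 10⁸ × 6.25 / 1.09 × 10⁷ = 275 mL.
Diluent to add = V₂ − V₁ = 275 − 6.25 = 269 mL.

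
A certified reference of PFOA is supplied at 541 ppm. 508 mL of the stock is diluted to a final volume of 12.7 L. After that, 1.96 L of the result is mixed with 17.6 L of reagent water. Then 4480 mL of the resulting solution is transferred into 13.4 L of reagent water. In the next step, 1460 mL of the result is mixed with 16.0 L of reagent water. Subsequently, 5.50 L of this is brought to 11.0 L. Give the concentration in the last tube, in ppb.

Overall dilution factor = 25 × 9.980 × 3.991 × 11.96 × 2 = 2.38 × 10⁴.
541 ppm / 2.38 × 10⁴ = 0.0227 ppm = 22.7 ppb.

22.7 ppb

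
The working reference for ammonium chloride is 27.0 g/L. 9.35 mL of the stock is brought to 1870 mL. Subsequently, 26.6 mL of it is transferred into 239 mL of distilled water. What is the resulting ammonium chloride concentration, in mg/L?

Overall dilution factor = 200 × 9.985 = 1997.
27.0 g/L / 1997 = 0.0135 g/L = 13.5 mg/L.

13.5 mg/L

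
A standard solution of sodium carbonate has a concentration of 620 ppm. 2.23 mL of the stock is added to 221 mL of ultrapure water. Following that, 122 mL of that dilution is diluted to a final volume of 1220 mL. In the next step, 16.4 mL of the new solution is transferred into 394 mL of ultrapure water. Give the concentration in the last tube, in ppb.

24.8 ppb

Overall dilution factor = 100.1 × 10 × 25.02 = 2.51 × 10⁴.
620 ppm / 2.51 × 10⁴ = 0.0248 ppm = 24.8 ppb.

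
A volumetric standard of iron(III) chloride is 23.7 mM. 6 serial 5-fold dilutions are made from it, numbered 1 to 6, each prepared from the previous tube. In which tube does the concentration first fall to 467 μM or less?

Tube n has concentration 23.7 mM / 5ⁿ.
Need 5ⁿ ≥ 23.7 mM / 467 μM = 50.7, so n ≥ 2.44.
First such tube: n = 3.

tube 3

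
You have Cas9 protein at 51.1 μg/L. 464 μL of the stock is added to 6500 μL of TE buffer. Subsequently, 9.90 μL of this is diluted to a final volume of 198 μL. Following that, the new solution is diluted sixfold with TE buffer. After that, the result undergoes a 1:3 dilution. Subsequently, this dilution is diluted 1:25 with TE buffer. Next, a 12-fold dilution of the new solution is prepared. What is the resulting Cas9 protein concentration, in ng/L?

0.0315 ng/L

Overall dilution factor = 15.01 × 20 × 6 × 3 × 25 × 12 = 1.62 × 10⁶.
51.1 μg/L / 1.62 × 10⁶ = 3.15 × 10⁻⁵ μg/L = 0.0315 ng/L.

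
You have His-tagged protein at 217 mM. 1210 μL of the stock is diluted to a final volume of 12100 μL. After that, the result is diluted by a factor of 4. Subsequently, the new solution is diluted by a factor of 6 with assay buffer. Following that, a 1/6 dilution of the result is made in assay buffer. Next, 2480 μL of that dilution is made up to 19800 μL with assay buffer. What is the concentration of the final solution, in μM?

18.9 μM

Overall dilution factor = 10 × 4 × 6 × 6 × 7.984 = 1.15 × 10⁴.
217 mM / 1.15 × 10⁴ = 0.0189 mM = 18.9 μM.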